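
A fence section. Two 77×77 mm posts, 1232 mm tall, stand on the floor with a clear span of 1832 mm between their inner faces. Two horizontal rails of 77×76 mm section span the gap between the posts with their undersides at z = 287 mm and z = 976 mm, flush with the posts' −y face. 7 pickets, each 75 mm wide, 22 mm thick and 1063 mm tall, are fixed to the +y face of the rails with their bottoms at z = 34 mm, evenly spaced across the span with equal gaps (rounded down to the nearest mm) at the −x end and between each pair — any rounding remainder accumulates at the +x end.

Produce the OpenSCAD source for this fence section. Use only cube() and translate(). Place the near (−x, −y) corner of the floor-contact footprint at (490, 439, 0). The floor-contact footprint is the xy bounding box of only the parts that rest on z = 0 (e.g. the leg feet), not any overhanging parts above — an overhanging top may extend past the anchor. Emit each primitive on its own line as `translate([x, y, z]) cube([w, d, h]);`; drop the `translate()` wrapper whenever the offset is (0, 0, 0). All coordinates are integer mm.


translate([490, 439, 0]) cube([77, 77, 1232]);
translate([2399, 439, 0]) cube([77, 77, 1232]);
translate([567, 439, 287]) cube([1832, 77, 76]);
translate([567, 439, 976]) cube([1832, 77, 76]);
translate([730, 516, 34]) cube([75, 22, 1063]);
translate([968, 516, 34]) cube([75, 22, 1063]);
translate([1206, 516, 34]) cube([75, 22, 1063]);
translate([1444, 516, 34]) cube([75, 22, 1063]);
translate([1682, 516, 34]) cube([75, 22, 1063]);
translate([1920, 516, 34]) cube([75, 22, 1063]);
translate([2158, 516, 34]) cube([75, 22, 1063]);


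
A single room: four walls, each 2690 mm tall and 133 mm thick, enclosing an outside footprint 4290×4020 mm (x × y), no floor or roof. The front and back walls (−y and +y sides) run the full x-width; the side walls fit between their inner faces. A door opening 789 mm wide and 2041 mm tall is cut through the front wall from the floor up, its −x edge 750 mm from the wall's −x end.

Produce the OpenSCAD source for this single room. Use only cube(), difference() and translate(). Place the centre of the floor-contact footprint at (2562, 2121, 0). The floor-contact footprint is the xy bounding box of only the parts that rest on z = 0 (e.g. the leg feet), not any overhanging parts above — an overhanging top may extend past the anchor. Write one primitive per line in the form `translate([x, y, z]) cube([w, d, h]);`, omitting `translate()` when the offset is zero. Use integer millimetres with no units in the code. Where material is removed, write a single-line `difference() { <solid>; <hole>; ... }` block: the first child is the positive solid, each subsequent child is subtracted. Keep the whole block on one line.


difference() { translate([417, 111, 0]) cube([4290, 133, 2690]); translate([1167, 111, 0]) cube([789, 133, 2041]); }
translate([417, 3998, 0]) cube([4290, 133, 2690]);
translate([417, 244, 0]) cube([133, 3754, 2690]);
translate([4574, 244, 0]) cube([133, 3754, 2690]);


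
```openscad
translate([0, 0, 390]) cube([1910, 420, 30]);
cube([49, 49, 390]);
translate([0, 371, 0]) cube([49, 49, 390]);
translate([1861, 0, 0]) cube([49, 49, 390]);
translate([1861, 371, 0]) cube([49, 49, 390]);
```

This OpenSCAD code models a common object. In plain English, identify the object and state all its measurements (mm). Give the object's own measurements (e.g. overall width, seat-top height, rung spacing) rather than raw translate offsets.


A long wooden bench with a 1910 mm (x) × 420 mm (y) seat, 30 mm thick, its top surface 420 mm above the floor. Four 49 mm square legs at the seat corners, flush with the edges, run from z = 0 to the seat underside.


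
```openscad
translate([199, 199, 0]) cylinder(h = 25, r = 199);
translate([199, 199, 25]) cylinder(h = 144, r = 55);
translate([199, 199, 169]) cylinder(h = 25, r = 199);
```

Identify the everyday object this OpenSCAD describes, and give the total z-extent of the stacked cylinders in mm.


A spool. The overall height is 194 mm.

Three coaxial cylinders, large–small–large — a spool. Two 25 mm flanges and a 144 mm core give 25 + 144 + 25 = 194 mm.


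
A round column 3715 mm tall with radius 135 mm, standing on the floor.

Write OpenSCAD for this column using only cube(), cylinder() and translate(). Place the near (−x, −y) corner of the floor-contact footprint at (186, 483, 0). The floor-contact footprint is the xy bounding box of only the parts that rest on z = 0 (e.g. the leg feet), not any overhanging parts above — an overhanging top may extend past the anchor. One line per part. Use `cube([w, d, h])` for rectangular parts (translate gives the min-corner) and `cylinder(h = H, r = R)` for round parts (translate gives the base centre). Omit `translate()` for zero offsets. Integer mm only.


translate([321, 618, 0]) cylinder(h = 3715, r = 135);


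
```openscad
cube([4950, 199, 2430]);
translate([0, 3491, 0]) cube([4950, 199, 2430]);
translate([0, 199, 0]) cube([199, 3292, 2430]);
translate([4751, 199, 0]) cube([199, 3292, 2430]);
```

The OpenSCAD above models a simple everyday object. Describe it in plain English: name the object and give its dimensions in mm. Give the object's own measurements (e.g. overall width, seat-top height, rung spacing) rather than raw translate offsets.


The wall frame of a small rectangular building: four walls, each 2430 mm tall and 199 mm thick, enclosing a footprint 4950 mm (x) by 3690 mm (y) outside-to-outside, with no floor or roof. The front and back walls (the −y and +y sides) span the full width; the two side walls fit between them.


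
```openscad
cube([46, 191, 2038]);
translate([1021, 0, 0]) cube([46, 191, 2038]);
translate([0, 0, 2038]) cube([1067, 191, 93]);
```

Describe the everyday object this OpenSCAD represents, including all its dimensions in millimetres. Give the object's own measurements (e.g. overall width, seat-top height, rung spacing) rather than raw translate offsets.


A door frame. The clear opening is 975 mm wide and 2038 mm high. Two 46 mm wide jambs, 191 mm deep, stand either side of the opening from the floor to the top of the opening. A 93 mm thick head sits across the top of both jambs, spanning the full outside width of the frame.


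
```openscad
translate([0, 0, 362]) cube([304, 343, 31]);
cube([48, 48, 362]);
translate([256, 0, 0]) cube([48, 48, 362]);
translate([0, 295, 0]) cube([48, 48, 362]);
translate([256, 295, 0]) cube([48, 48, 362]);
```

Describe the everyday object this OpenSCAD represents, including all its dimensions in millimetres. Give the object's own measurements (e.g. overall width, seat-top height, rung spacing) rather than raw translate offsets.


A four-legged stool. The seat is a 304×343×31 mm slab whose top surface is at z = 393 mm; four square legs, each 48×48 mm in cross-section, run from the floor (z = 0) to the underside of the seat, each flush with a corner of the seat.


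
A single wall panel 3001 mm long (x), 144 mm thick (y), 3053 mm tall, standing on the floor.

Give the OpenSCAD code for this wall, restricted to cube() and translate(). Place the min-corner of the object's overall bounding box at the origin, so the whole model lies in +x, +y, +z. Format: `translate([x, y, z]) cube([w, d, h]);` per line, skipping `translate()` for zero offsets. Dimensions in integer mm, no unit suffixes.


cube([3001, 144, 3053]);


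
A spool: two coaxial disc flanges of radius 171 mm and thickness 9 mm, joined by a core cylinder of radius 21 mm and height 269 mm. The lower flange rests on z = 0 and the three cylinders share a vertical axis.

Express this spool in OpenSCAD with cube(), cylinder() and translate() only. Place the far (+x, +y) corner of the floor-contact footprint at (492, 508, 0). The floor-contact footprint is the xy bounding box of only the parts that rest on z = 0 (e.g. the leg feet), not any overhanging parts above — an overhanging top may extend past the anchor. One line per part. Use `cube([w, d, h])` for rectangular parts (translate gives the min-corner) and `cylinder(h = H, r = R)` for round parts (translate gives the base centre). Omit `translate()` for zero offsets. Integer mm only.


translate([321, 337, 0]) cylinder(h = 9, r = 171);
translate([321, 337, 9]) cylinder(h = 269, r = 21);
translate([321, 337, 278]) cylinder(h = 9, r = 171);


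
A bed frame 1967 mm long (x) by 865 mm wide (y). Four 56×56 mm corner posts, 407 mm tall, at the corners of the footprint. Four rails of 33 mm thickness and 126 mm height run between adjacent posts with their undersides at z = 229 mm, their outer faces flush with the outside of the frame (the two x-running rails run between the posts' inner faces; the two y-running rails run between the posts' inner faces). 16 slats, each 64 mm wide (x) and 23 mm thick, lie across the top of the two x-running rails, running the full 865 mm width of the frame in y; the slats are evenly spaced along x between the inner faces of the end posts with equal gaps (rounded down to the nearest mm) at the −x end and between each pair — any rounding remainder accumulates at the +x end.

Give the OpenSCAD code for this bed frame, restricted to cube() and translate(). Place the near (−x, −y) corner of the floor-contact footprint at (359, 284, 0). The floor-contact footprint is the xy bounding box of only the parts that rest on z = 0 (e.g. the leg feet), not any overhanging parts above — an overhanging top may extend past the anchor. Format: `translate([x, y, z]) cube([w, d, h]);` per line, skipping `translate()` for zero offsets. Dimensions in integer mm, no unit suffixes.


translate([359, 284, 0]) cube([56, 56, 407]);
translate([359, 1093, 0]) cube([56, 56, 407]);
translate([2270, 284, 0]) cube([56, 56, 407]);
translate([2270, 1093, 0]) cube([56, 56, 407]);
translate([415, 284, 229]) cube([1855, 33, 126]);
translate([415, 1116, 229]) cube([1855, 33, 126]);
translate([359, 340, 229]) cube([33, 753, 126]);
translate([2293, 340, 229]) cube([33, 753, 126]);
translate([463, 284, 355]) cube([64, 865, 23]);
translate([575, 284, 355]) cube([64, 865, 23]);
translate([687, 284, 355]) cube([64, 865, 23]);
translate([799, 284, 355]) cube([64, 865, 23]);
translate([911, 284, 355]) cube([64, 865, 23]);
translate([1023, 284, 355]) cube([64, 865, 23]);
translate([1135, 284, 355]) cube([64, 865, 23]);
translate([1247, 284, 355]) cube([64, 865, 23]);
translate([1359, 284, 355]) cube([64, 865, 23]);
translate([1471, 284, 355]) cube([64, 865, 23]);
translate([1583, 284, 355]) cube([64, 865, 23]);
translate([1695, 284, 355]) cube([64, 865, 23]);
translate([1807, 284, 355]) cube([64, 865, 23]);
translate([1919, 284, 355]) cube([64, 865, 23]);
translate([2031, 284, 355]) cube([64, 865, 23]);
translate([2143, 284, 355]) cube([64, 865, 23]);


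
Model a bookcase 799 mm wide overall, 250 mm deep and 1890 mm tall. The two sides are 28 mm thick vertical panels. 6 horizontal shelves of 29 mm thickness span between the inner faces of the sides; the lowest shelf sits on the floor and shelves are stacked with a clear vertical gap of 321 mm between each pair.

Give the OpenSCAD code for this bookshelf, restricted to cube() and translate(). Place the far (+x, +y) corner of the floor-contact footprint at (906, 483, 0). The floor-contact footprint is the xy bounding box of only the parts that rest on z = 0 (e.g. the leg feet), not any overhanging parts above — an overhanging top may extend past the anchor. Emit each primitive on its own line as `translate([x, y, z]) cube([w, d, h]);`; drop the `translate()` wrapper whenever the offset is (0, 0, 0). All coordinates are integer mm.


translate([107, 233, 0]) cube([28, 250, 1890]);
translate([878, 233, 0]) cube([28, 250, 1890]);
translate([135, 233, 0]) cube([743, 250, 29]);
translate([135, 233, 350]) cube([743, 250, 29]);
translate([135, 233, 700]) cube([743, 250, 29]);
translate([135, 233, 1050]) cube([743, 250, 29]);
translate([135, 233, 1400]) cube([743, 250, 29]);
translate([135, 233, 1750]) cube([743, 250, 29]);


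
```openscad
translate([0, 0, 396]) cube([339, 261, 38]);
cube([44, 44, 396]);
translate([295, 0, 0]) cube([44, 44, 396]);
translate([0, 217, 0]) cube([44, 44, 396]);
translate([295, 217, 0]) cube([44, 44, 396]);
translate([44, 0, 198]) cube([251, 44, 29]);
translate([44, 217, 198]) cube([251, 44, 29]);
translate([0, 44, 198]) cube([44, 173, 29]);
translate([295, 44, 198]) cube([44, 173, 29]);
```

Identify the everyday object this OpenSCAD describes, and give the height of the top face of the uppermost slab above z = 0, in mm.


A stool. The seat height is 434 mm.

A 339×261×38 slab at z = 396 on four corner posts — a stool. The seat top is 396 + 38 = 434 mm.


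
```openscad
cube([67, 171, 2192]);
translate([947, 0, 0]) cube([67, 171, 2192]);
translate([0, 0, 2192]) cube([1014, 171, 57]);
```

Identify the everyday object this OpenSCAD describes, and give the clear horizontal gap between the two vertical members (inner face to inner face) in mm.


A door frame. The clear opening width is 880 mm.

Two 2192 mm tall posts with a header on top — a door frame. The left jamb is 67 mm wide at x = 0; the right jamb starts at x = 947. The clear opening is 947 − 67 = 880 mm.


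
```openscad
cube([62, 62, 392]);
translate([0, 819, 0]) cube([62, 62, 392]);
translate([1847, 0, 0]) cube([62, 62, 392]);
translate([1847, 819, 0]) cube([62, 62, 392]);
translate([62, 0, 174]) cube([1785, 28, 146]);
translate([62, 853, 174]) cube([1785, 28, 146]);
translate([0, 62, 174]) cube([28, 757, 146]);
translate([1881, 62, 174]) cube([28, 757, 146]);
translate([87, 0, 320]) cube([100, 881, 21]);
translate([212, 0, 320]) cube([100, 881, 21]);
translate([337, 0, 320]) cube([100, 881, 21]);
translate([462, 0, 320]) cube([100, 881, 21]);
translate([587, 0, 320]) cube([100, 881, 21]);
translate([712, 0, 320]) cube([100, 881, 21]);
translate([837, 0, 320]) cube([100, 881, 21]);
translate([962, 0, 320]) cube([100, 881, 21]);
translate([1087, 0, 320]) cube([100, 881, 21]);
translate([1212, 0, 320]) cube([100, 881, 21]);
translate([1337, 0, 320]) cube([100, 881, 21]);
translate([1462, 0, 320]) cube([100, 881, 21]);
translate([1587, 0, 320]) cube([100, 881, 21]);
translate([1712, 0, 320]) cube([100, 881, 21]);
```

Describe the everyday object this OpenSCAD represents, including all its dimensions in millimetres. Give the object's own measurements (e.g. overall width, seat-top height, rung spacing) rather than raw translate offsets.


A bed frame 1909 mm long (x) by 881 mm wide (y). Four 62×62 mm corner posts, 392 mm tall, at the corners of the footprint. Four rails of 28 mm thickness and 146 mm height run between adjacent posts with their undersides at z = 174 mm, their outer faces flush with the outside of the frame (the two x-running rails run between the posts' inner faces; the two y-running rails run between the posts' inner faces). 14 slats, each 100 mm wide (x) and 21 mm thick, lie across the top of the two x-running rails, running the full 881 mm width of the frame in y; along x they sit between the end posts with a 25 mm gap after the −x posts and between neighbouring slats, leaving 35 mm before the +x posts.


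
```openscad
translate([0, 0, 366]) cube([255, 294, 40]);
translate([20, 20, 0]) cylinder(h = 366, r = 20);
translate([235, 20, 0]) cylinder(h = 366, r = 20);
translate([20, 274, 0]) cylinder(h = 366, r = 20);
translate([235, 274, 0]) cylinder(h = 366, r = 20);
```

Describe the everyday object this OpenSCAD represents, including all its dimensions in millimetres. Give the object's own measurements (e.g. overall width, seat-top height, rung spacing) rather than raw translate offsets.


A four-legged stool. The seat is a 255×294×40 mm slab whose top surface is at z = 406 mm; four round legs, each 40 mm in diameter, run from the floor (z = 0) to the underside of the seat, each leg's axis is inset half a diameter from the nearest pair of seat edges (so the leg's bounding box is flush with the corner).


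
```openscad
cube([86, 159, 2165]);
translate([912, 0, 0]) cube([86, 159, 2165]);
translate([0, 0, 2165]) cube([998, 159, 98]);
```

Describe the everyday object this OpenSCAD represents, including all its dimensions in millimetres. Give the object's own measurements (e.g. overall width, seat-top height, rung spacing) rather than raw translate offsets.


A door frame. The clear opening is 826 mm wide and 2165 mm high. Two 86 mm wide jambs, 159 mm deep, stand either side of the opening from the floor to the top of the opening. A 98 mm thick head sits across the top of both jambs, spanning the full outside width of the frame.


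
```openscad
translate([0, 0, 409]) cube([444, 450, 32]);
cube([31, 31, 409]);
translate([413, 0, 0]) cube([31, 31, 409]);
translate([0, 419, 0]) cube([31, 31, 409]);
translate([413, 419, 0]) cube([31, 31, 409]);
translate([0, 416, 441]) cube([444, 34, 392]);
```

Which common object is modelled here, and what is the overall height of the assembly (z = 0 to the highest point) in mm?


A chair. The overall height is 833 mm.

A slab on four corner posts with a tall panel at the back — a chair. The seat slab sits at z = 409 with thickness 32, and the 392 mm backrest starts at the seat top, so the overall height is 409 + 32 + 392 = 833 mm.


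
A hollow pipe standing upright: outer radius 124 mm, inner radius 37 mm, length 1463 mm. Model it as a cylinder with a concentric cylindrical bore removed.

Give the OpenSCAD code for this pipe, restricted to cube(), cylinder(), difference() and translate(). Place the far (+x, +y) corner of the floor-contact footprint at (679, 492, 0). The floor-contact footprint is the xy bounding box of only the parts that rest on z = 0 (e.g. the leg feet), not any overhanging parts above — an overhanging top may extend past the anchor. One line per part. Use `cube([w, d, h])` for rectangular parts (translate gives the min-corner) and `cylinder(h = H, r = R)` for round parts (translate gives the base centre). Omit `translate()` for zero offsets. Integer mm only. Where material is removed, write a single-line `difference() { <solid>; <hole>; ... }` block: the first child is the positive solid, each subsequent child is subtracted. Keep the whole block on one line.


difference() { translate([555, 368, 0]) cylinder(h = 1463, r = 124); translate([555, 368, 0]) cylinder(h = 1463, r = 37); }


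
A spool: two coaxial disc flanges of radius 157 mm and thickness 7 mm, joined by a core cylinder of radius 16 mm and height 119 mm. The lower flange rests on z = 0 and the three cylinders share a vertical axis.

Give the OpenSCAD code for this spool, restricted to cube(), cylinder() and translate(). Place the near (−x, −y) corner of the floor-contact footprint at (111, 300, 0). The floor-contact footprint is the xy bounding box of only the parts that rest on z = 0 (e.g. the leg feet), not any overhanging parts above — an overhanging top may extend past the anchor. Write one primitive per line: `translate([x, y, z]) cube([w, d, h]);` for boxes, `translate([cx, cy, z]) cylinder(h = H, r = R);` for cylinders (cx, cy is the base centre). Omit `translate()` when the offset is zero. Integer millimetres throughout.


translate([268, 457, 0]) cylinder(h = 7, r = 157);
translate([268, 457, 7]) cylinder(h = 119, r = 16);
translate([268, 457, 126]) cylinder(h = 7, r = 157);


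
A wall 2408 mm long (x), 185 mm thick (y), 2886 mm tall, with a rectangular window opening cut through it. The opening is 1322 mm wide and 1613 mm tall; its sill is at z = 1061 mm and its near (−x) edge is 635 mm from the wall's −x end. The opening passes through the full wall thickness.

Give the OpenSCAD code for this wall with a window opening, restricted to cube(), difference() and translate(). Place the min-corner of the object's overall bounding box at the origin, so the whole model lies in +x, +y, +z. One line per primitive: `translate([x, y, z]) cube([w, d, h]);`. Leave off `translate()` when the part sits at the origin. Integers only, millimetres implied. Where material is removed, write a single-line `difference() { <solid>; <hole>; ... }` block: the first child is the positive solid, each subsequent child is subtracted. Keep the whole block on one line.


difference() { cube([2408, 185, 2886]); translate([635, 0, 1061]) cube([1322, 185, 1613]); }


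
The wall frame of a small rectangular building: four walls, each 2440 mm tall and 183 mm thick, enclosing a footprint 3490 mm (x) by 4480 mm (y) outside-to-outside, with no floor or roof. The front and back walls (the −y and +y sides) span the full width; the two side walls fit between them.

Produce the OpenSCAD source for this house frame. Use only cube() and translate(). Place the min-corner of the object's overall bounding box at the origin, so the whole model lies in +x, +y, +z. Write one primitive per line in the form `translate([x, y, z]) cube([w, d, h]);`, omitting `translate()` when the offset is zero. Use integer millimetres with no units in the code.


cube([3490, 183, 2440]);
translate([0, 4297, 0]) cube([3490, 183, 2440]);
translate([0, 183, 0]) cube([183, 4114, 2440]);
translate([3307, 183, 0]) cube([183, 4114, 2440]);


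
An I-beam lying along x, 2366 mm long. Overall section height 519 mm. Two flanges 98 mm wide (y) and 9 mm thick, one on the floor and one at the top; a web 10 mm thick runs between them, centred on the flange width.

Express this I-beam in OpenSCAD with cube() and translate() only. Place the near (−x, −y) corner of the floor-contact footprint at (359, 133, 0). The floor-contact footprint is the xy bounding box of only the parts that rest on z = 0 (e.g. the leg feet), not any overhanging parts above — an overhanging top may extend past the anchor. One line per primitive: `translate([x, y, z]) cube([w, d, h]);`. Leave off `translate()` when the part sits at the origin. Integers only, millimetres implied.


translate([359, 133, 0]) cube([2366, 98, 9]);
translate([359, 177, 9]) cube([2366, 10, 501]);
translate([359, 133, 510]) cube([2366, 98, 9]);


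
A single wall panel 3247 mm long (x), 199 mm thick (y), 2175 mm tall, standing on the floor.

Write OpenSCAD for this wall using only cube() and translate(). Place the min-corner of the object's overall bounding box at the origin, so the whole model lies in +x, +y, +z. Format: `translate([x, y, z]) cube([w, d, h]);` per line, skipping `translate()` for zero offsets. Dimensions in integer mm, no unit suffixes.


cube([3247, 199, 2175]);


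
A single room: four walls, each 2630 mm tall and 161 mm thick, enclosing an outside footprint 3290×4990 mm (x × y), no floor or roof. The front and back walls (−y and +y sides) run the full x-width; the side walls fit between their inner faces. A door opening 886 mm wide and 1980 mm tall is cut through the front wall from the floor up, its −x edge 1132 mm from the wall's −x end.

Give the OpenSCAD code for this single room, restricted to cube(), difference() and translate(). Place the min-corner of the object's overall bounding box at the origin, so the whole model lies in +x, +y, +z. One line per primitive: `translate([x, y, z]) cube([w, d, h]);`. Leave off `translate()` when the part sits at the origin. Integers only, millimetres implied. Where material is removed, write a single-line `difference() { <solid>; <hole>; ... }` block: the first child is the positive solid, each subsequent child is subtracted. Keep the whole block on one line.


difference() { cube([3290, 161, 2630]); translate([1132, 0, 0]) cube([886, 161, 1980]); }
translate([0, 4829, 0]) cube([3290, 161, 2630]);
translate([0, 161, 0]) cube([161, 4668, 2630]);
translate([3129, 161, 0]) cube([161, 4668, 2630]);


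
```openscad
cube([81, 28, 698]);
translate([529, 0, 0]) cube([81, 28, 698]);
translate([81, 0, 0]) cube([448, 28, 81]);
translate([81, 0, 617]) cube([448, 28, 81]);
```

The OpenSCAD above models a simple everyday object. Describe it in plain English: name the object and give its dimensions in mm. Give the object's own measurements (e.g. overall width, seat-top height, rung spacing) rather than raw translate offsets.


A rectangular picture frame lying in the x–z plane (depth along y). The opening is 448 mm wide (x) by 536 mm tall (z), surrounded by a border 81 mm wide on all four sides. The frame is 28 mm deep and is made of two full-height vertical stiles with two horizontal rails fitted between them.


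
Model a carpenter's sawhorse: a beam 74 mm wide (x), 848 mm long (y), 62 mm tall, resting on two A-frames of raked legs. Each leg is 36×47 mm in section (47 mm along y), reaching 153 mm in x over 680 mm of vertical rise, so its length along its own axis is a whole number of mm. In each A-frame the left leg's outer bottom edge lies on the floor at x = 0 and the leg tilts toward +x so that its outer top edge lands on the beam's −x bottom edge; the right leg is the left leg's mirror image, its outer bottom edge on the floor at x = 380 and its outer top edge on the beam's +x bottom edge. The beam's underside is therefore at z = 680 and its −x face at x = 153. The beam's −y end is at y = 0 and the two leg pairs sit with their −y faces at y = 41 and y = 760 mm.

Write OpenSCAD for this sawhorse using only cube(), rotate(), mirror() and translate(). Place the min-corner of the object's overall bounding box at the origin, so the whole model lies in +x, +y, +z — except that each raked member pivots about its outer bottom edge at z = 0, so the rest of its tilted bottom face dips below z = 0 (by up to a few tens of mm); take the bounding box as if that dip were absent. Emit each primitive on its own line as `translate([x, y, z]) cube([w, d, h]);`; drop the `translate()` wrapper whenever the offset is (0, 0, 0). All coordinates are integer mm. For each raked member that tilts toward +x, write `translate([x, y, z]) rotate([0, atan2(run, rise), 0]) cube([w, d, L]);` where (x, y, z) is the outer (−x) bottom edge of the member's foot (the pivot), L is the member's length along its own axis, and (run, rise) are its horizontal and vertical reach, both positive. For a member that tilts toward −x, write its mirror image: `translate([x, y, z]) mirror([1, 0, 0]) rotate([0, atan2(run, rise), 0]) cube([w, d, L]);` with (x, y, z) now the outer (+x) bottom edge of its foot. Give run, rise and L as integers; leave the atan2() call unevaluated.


translate([153, 0, 680]) cube([74, 848, 62]);
translate([0, 41, 0]) rotate([0, atan2(153, 680), 0]) cube([36, 47, 697]);
translate([380, 41, 0]) mirror([1, 0, 0]) rotate([0, atan2(153, 680), 0]) cube([36, 47, 697]);
translate([0, 760, 0]) rotate([0, atan2(153, 680), 0]) cube([36, 47, 697]);
translate([380, 760, 0]) mirror([1, 0, 0]) rotate([0, atan2(153, 680), 0]) cube([36, 47, 697]);


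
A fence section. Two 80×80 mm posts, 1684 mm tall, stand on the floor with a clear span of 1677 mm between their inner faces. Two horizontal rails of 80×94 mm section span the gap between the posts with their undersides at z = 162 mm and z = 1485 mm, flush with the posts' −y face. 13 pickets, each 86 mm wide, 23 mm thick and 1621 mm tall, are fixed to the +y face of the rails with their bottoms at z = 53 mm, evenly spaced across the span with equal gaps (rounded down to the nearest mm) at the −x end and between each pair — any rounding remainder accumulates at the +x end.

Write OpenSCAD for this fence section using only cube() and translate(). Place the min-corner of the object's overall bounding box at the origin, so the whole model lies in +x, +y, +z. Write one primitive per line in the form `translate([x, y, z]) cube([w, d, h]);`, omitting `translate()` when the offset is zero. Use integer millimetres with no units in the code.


cube([80, 80, 1684]);
translate([1757, 0, 0]) cube([80, 80, 1684]);
translate([80, 0, 162]) cube([1677, 80, 94]);
translate([80, 0, 1485]) cube([1677, 80, 94]);
translate([119, 80, 53]) cube([86, 23, 1621]);
translate([244, 80, 53]) cube([86, 23, 1621]);
translate([369, 80, 53]) cube([86, 23, 1621]);
translate([494, 80, 53]) cube([86, 23, 1621]);
translate([619, 80, 53]) cube([86, 23, 1621]);
translate([744, 80, 53]) cube([86, 23, 1621]);
translate([869, 80, 53]) cube([86, 23, 1621]);
translate([994, 80, 53]) cube([86, 23, 1621]);
translate([1119, 80, 53]) cube([86, 23, 1621]);
translate([1244, 80, 53]) cube([86, 23, 1621]);
translate([1369, 80, 53]) cube([86, 23, 1621]);
translate([1494, 80, 53]) cube([86, 23, 1621]);
translate([1619, 80, 53]) cube([86, 23, 1621]);


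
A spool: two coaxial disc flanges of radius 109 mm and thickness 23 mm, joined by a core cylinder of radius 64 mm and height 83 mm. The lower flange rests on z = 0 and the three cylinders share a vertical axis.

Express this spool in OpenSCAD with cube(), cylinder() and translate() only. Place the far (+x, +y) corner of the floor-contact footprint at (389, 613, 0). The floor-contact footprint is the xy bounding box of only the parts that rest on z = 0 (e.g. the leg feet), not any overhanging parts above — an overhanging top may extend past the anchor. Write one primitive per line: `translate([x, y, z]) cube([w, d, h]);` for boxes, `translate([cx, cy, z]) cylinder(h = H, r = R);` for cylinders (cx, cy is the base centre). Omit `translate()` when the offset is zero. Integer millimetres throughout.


translate([280, 504, 0]) cylinder(h = 23, r = 109);
translate([280, 504, 23]) cylinder(h = 83, r = 64);
translate([280, 504, 106]) cylinder(h = 23, r = 109);


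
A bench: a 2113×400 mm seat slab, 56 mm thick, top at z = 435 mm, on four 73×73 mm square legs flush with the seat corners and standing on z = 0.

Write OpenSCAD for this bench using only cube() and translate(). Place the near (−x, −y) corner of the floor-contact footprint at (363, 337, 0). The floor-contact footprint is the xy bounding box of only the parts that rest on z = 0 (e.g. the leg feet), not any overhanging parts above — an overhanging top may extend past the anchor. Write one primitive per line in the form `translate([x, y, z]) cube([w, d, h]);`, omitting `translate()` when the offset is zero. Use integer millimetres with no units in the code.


translate([363, 337, 379]) cube([2113, 400, 56]);
translate([363, 337, 0]) cube([73, 73, 379]);
translate([363, 664, 0]) cube([73, 73, 379]);
translate([2403, 337, 0]) cube([73, 73, 379]);
translate([2403, 664, 0]) cube([73, 73, 379]);


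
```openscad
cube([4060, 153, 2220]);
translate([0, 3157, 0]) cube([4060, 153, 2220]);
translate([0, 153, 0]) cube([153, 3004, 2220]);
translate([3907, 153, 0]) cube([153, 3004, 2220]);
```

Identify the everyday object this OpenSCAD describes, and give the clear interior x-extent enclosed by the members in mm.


A house (or room) frame. The interior width is 3754 mm.

Four 2220 mm walls enclosing a rectangle with no floor or roof — a room or house frame. Outside width is 4060 mm and wall thickness is 153 mm, so the interior width is 4060 − 2 × 153 = 3754 mm.


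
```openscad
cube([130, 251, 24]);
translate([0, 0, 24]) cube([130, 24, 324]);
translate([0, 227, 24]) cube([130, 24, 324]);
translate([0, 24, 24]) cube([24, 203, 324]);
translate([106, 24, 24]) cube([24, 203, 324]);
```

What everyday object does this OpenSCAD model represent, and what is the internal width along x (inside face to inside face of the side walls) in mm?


An open box. The internal width is 82 mm.

A 130×251 base slab with four walls standing on it — an open box. The base is 130 mm wide and the walls are 24 mm thick, so the internal width is 130 − 2 × 24 = 82 mm.


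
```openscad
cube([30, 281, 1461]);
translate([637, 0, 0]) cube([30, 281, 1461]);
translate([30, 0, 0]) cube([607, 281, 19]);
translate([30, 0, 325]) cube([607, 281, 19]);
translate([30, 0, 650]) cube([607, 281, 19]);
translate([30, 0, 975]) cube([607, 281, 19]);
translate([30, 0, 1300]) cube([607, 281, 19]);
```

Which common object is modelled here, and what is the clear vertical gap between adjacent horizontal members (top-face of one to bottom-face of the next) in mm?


A bookshelf. The clear shelf gap is 306 mm.

Two tall side panels with 5 horizontal boards between them — a bookshelf. The first two shelf undersides are at z = 0 and z = 325; with shelf thickness 19, the clear gap is 325 − 0 − 19 = 306 mm.


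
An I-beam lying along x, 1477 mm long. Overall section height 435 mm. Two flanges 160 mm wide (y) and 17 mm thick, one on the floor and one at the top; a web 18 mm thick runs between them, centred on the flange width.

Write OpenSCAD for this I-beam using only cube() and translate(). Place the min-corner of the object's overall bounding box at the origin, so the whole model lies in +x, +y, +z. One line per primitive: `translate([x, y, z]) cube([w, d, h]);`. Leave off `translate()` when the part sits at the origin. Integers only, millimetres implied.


cube([1477, 160, 17]);
translate([0, 71, 17]) cube([1477, 18, 401]);
translate([0, 0, 418]) cube([1477, 160, 17]);


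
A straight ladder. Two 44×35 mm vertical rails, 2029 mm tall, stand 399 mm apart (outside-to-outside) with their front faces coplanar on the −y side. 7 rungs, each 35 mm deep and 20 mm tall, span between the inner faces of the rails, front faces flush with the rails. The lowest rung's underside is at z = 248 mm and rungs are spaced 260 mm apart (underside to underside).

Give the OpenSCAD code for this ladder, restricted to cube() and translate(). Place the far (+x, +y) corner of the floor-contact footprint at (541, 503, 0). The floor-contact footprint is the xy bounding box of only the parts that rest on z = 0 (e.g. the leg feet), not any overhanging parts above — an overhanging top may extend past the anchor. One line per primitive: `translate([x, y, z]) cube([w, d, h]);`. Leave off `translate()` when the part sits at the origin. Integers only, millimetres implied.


// rung span = 399 - 2*44 = 311
// rung[k] z = 248 + k*260
translate([142, 468, 0]) cube([44, 35, 2029]);
translate([497, 468, 0]) cube([44, 35, 2029]);
translate([186, 468, 248]) cube([311, 35, 20]);
translate([186, 468, 508]) cube([311, 35, 20]);
translate([186, 468, 768]) cube([311, 35, 20]);
translate([186, 468, 1028]) cube([311, 35, 20]);
translate([186, 468, 1288]) cube([311, 35, 20]);
translate([186, 468, 1548]) cube([311, 35, 20]);
translate([186, 468, 1808]) cube([311, 35, 20]);


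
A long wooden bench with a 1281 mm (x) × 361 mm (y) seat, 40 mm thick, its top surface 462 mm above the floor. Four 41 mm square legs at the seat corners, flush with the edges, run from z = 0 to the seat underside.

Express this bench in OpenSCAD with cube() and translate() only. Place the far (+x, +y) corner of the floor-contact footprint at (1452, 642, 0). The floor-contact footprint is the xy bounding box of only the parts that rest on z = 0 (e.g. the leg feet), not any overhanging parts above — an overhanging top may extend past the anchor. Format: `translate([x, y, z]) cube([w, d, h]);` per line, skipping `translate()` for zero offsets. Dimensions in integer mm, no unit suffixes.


// leg_h = 462 − 40 = 422
translate([171, 281, 422]) cube([1281, 361, 40]);
translate([171, 281, 0]) cube([41, 41, 422]);
translate([171, 601, 0]) cube([41, 41, 422]);
translate([1411, 281, 0]) cube([41, 41, 422]);
translate([1411, 601, 0]) cube([41, 41, 422]);


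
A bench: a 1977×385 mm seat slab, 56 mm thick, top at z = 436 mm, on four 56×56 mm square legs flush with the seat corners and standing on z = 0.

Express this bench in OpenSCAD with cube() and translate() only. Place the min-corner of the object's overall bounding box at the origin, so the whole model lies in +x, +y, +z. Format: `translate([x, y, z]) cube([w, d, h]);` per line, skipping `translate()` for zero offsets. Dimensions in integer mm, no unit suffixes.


translate([0, 0, 380]) cube([1977, 385, 56]);
cube([56, 56, 380]);
translate([0, 329, 0]) cube([56, 56, 380]);
translate([1921, 0, 0]) cube([56, 56, 380]);
translate([1921, 329, 0]) cube([56, 56, 380]);


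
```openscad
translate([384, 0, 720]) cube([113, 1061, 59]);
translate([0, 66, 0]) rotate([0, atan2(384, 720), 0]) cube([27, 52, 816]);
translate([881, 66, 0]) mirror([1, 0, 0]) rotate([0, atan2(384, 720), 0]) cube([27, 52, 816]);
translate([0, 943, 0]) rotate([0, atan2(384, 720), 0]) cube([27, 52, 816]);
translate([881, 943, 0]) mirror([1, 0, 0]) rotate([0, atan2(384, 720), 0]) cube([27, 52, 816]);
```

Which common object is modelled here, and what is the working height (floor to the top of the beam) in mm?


A sawhorse. The overall height is 779 mm.

A beam across two mirrored pairs of raked legs — a sawhorse. The beam's underside is at z = 720 (matching the legs' vertical rise in atan2(384, 720)) and the beam is 59 mm tall, so its top is at 720 + 59 = 779 mm. The raked legs top out at the beam's underside, so that is the highest point.


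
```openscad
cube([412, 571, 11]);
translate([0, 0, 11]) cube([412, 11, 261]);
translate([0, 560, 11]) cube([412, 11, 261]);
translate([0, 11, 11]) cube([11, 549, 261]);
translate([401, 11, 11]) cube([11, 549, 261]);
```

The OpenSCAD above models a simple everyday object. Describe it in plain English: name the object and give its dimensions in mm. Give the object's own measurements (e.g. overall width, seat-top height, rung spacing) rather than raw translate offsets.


An open-topped rectangular box: outside dimensions 412×571×272 mm, with a uniform wall and base thickness of 11 mm. The base is a full 412×571 slab on the floor; four walls sit on top of the base. The front and back walls (the −y and +y sides) span the full width; the two side walls fit between them.


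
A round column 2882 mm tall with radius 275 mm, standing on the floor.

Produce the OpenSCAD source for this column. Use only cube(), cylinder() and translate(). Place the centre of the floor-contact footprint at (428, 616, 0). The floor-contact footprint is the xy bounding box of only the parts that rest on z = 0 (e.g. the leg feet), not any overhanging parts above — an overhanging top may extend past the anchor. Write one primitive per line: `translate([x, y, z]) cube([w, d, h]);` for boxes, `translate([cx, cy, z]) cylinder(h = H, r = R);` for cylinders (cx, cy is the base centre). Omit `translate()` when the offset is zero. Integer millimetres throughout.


translate([428, 616, 0]) cylinder(h = 2882, r = 275);


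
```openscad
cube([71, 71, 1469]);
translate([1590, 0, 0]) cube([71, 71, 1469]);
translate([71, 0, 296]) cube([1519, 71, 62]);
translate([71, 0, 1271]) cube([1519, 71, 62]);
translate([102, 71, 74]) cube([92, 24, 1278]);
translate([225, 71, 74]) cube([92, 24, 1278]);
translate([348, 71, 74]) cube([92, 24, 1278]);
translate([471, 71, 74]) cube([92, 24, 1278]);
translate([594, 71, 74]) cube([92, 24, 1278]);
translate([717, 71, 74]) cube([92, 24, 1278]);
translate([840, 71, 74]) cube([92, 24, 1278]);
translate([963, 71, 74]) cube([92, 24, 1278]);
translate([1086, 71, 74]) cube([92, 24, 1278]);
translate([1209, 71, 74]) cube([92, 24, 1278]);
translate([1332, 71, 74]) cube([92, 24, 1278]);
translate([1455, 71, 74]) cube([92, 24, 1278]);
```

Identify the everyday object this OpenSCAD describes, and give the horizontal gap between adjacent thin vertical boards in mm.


A fence section. The picket gap is 31 mm.

Two posts, two rails, 12 pickets — a fence section. Span 1519 mm holds 12 pickets of 92 mm with 13 equal gaps: ⌊(1519 − 12·92) / 13⌋ = 31 mm.


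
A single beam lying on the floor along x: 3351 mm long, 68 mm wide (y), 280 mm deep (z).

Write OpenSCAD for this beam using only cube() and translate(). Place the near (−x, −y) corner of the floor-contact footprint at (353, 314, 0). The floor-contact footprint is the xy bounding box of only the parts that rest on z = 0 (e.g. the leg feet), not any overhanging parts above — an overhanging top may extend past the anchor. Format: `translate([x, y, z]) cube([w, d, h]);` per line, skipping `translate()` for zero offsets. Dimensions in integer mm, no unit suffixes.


translate([353, 314, 0]) cube([3351, 68, 280]);


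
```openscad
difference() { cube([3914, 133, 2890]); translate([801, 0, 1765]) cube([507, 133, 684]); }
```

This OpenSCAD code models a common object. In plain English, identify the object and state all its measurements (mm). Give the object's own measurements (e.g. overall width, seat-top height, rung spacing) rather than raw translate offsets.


A wall 3914 mm long (x), 133 mm thick (y), 2890 mm tall, with a rectangular window opening cut through it. The opening is 507 mm wide and 684 mm tall; its sill is at z = 1765 mm and its near (−x) edge is 801 mm from the wall's −x end. The opening passes through the full wall thickness.
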